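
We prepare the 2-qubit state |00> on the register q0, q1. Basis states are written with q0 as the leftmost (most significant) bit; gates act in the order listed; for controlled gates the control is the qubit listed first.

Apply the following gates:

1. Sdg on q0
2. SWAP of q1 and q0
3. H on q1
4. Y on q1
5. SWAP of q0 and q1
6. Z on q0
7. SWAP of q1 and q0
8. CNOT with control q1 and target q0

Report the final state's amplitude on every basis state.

The final amplitudes are -sqrt(2)*I/2 on |00>, 0 on |01>, 0 on |10>, -sqrt(2)*I/2 on |11>.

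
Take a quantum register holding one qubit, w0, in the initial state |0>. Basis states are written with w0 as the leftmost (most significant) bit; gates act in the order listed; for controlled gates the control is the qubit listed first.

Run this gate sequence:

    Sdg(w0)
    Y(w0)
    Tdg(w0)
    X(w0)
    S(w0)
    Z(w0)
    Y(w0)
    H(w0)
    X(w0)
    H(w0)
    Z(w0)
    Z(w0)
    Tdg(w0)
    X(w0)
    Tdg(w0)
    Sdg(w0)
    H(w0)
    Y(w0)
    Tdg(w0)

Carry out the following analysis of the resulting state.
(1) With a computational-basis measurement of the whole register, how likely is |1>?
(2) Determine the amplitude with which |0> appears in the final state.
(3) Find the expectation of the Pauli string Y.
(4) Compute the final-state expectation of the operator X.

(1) Outcome |1> occurs with probability 1/2.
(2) |0> carries amplitude -sqrt(2)/2 in the final state.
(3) In the final state, Y has expectation sqrt(2)/2.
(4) The expectation value of X is -sqrt(2)/2.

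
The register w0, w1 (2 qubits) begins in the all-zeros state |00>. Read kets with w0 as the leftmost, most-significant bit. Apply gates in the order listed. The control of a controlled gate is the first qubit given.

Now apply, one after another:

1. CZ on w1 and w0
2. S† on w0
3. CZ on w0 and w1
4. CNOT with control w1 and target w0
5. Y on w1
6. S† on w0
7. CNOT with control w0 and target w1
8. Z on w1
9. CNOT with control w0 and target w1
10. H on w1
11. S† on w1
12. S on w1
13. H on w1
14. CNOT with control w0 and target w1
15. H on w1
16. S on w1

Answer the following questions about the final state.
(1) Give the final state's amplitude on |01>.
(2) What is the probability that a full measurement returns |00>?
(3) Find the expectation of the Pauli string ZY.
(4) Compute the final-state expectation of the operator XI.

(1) The amplitude on |01> is -sqrt(2)/2.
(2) The probability of measuring |00> is 1/2.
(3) The expectation value of ZY is -1.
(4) In the final state, XI has expectation 0.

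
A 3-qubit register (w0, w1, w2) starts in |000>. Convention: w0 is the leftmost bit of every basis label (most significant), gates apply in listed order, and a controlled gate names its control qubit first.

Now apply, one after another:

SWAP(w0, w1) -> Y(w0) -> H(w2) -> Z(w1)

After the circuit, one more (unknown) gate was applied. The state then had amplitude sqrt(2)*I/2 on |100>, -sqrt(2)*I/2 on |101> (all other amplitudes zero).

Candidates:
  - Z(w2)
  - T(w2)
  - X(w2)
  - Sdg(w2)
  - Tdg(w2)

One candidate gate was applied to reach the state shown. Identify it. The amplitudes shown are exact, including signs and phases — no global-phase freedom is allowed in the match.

The applied gate was Z(w2).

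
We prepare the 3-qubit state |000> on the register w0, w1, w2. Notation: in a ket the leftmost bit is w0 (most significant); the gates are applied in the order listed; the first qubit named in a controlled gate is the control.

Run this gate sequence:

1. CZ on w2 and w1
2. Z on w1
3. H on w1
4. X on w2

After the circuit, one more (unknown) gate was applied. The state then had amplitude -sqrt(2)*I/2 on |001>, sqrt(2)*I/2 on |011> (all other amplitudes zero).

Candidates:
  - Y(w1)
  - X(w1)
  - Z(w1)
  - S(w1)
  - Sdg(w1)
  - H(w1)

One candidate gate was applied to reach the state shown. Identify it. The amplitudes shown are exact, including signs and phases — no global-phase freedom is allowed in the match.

The unique candidate consistent with the amplitudes is Y(w1).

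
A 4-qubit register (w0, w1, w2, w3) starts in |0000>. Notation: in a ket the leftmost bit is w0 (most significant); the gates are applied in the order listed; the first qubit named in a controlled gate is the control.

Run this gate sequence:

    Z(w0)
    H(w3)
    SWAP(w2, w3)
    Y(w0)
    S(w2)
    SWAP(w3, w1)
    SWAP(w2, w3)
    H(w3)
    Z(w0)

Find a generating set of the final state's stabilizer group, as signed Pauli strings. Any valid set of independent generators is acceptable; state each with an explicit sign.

The stabilizer group can be generated by -IIIY, -ZIII, +IZII, +IIZI, among other valid generating sets.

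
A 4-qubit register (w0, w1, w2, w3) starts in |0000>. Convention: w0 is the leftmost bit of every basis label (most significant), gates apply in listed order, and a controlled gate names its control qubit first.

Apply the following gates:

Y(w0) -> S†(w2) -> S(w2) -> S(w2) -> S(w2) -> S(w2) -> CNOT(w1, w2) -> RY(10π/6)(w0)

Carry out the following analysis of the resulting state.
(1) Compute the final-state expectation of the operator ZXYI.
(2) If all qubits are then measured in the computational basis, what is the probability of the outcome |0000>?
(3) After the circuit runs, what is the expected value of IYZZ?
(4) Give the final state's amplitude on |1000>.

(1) The expectation value of ZXYI is 0.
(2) The probability of measuring |0000> is 1/4.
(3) The expectation value of IYZZ is 0.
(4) The final state's coefficient on |1000> equals -sqrt(3)*I/2.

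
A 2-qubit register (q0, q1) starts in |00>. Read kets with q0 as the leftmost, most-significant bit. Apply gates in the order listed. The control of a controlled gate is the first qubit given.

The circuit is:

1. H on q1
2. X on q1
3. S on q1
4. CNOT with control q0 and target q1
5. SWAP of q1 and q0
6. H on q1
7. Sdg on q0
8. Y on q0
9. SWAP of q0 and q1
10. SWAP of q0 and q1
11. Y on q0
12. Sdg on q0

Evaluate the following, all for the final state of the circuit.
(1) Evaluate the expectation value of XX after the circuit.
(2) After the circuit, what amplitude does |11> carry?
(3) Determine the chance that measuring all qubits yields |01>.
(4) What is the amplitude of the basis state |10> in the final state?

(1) The expectation value of XX is 0. Key observation: steps 8-11 multiply out to the identity, so the circuit reduces to the remaining gates.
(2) The final state's coefficient on |11> equals -I/2.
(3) A full measurement returns |01> with probability 1/4.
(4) The final state's coefficient on |10> equals -I/2.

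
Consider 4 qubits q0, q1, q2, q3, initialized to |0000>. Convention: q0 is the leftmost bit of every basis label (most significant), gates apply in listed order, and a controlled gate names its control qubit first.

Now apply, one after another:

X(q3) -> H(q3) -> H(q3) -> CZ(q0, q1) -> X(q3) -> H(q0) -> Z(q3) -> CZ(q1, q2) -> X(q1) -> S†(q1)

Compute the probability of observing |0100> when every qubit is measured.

A full measurement returns |0100> with probability 1/2. Key observation: the block from step 2 through step 3 cancels to the identity and can be dropped.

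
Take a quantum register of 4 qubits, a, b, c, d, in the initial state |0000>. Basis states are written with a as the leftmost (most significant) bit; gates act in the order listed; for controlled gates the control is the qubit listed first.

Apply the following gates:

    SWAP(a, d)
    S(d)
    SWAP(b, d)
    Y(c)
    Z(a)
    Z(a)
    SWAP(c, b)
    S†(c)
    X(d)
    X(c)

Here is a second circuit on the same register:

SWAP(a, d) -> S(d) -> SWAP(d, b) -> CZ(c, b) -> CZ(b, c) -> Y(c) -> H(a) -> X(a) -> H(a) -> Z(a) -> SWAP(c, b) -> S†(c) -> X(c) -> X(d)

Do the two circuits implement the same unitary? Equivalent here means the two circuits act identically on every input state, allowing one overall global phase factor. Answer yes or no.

Yes, they are equivalent — the unitaries differ by at most a global phase.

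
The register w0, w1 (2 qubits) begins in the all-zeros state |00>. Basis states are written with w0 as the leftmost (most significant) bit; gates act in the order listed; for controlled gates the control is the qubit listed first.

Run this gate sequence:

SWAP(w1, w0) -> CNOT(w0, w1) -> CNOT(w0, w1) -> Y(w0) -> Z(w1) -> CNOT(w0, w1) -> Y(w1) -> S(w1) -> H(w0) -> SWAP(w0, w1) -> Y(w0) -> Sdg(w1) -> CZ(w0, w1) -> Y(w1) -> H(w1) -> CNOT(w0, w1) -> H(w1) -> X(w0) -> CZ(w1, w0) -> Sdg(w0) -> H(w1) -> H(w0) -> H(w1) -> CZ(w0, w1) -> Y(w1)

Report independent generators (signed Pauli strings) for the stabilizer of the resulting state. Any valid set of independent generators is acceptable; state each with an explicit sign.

The stabilizer group can be generated by -XZ, +ZY, among other valid generating sets.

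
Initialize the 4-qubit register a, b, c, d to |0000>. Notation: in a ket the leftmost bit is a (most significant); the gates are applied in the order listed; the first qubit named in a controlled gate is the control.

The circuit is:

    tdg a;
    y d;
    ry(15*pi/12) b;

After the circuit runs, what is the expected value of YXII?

The observable YXII averages to 0.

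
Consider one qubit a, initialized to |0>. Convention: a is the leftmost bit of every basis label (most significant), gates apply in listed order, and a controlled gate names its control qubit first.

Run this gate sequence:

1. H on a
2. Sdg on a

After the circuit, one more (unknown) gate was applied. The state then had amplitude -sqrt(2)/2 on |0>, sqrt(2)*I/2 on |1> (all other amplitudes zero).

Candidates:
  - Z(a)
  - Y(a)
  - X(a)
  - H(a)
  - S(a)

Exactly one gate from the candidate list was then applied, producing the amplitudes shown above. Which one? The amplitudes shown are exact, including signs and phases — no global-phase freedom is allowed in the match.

It was Y(a) that produced the state shown.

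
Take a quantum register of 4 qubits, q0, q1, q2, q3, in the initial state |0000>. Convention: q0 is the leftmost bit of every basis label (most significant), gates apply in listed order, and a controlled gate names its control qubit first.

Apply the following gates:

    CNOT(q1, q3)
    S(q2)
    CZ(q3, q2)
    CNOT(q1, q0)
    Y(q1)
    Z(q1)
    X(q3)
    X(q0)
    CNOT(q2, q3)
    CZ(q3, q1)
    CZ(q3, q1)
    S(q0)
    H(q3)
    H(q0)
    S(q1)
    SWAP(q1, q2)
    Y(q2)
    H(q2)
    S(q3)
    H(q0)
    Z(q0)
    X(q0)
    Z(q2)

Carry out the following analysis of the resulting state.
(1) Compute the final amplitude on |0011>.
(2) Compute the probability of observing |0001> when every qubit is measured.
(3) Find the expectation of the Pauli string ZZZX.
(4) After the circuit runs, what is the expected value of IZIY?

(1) The amplitude on |0011> is -I/2.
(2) The probability of measuring |0001> is 1/4.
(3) The expectation value of ZZZX is 0.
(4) In the final state, IZIY has expectation -1.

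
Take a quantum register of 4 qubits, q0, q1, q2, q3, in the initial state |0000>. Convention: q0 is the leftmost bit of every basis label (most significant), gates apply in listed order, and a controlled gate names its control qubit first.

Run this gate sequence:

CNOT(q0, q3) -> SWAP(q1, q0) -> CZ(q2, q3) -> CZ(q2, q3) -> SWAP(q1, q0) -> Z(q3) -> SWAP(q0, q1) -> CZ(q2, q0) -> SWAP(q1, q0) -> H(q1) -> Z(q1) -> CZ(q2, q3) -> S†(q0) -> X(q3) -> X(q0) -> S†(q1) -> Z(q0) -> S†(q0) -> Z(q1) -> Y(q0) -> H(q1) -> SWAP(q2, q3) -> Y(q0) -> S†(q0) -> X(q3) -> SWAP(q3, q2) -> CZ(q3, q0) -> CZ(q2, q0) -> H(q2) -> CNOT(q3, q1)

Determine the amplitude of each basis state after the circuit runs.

The resulting statevector has amplitude sqrt(2)*(1 + I)/4 on |1001>, sqrt(2)*(-1 - I)/4 on |1011>, sqrt(2)*(1 - I)/4 on |1101>, sqrt(2)*(-1 + I)/4 on |1111>, and 0 on every other basis state. Key observation: gates 2-5 undo each other exactly, leaving only the rest of the circuit to track.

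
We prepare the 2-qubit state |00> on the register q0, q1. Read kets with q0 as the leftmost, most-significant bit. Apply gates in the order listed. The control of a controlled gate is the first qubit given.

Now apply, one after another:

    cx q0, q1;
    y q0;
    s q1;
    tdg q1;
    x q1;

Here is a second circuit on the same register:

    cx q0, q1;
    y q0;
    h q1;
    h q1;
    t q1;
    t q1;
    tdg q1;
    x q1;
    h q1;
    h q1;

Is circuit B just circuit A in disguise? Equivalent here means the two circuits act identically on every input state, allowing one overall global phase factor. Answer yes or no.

Yes, they are equivalent — the unitaries differ by at most a global phase.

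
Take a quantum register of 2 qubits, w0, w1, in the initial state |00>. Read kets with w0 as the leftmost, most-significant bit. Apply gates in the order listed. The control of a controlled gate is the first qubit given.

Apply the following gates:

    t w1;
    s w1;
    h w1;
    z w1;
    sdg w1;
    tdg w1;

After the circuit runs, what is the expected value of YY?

In the final state, YY has expectation 0.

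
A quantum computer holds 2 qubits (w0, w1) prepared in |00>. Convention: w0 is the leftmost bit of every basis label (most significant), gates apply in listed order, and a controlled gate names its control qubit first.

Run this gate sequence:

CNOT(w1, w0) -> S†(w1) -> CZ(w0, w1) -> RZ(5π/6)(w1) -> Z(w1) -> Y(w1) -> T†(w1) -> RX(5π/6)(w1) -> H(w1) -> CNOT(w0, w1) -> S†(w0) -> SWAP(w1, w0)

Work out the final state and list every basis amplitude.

After the circuit, the state carries amplitude (-sqrt(3) - 1 - sqrt(3)*I + I)*exp(I*pi/3)/4 on |00>, 0 on |01>, (-sqrt(3) - 1 - I + sqrt(3)*I)*exp(I*pi/3)/4 on |10>, 0 on |11>.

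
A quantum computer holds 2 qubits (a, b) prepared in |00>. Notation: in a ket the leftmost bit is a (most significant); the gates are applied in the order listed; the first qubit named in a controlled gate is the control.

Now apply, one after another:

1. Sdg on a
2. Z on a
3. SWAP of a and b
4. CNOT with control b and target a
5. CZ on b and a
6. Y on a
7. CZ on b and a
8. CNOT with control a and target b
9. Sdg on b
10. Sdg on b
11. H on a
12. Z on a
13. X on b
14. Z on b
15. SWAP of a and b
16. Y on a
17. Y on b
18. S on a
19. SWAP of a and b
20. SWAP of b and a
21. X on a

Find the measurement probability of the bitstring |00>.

The probability of measuring |00> is 1/2.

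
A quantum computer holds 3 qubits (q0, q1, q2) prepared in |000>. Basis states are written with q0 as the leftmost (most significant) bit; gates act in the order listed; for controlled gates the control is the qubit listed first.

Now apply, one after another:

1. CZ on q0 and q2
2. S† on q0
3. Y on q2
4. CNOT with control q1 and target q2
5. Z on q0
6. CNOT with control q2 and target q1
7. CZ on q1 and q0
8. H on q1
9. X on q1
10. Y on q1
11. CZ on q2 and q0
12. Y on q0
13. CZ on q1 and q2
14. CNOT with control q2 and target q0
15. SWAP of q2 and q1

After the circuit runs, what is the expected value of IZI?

In the final state, IZI has expectation -1.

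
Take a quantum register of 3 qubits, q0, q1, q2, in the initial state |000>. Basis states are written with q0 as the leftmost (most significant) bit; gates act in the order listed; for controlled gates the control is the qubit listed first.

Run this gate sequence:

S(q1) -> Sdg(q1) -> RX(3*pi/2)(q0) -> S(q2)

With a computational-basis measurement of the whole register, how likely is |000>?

A full measurement returns |000> with probability 1/2.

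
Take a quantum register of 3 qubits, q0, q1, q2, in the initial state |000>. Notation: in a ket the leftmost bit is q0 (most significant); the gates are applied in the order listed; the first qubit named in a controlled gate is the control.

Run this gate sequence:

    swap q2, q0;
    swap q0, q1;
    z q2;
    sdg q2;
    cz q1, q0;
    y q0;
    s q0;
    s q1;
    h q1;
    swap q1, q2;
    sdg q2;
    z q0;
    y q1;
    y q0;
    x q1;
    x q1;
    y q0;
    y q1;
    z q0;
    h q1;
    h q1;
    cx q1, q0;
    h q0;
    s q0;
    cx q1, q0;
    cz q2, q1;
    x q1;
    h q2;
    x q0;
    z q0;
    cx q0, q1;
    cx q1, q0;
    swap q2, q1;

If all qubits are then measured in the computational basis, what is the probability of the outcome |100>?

The probability of measuring |100> is 1/4. Key observation: the block from step 12 through step 19 cancels to the identity and can be dropped.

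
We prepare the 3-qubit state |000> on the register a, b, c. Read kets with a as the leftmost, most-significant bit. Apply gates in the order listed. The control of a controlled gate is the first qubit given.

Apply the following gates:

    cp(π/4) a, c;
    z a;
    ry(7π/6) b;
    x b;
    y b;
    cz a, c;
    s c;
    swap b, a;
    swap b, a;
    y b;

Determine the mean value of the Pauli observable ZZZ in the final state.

In the final state, ZZZ has expectation sqrt(3)/2. Key observation: the block from step 8 through step 9 cancels to the identity and can be dropped.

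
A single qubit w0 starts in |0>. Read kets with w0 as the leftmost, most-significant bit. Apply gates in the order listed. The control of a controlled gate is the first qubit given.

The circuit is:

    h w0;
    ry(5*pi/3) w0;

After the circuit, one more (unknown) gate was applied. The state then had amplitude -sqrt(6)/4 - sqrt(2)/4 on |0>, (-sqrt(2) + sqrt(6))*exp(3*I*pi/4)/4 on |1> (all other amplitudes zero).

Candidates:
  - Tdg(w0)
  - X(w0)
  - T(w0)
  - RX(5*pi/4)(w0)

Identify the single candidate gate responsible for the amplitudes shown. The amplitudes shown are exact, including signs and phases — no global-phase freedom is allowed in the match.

The applied gate was Tdg(w0).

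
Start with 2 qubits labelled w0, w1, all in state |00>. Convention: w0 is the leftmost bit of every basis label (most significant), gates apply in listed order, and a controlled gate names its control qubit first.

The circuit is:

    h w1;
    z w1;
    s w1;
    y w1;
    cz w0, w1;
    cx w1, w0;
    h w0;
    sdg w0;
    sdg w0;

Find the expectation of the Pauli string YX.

The expectation value of YX is -1.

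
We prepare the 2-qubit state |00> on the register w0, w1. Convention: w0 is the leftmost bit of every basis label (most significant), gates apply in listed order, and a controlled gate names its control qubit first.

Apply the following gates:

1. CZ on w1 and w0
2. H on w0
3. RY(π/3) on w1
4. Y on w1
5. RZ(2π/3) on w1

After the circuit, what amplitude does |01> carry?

|01> carries amplitude sqrt(6)*exp(5*I*pi/6)/4 in the final state.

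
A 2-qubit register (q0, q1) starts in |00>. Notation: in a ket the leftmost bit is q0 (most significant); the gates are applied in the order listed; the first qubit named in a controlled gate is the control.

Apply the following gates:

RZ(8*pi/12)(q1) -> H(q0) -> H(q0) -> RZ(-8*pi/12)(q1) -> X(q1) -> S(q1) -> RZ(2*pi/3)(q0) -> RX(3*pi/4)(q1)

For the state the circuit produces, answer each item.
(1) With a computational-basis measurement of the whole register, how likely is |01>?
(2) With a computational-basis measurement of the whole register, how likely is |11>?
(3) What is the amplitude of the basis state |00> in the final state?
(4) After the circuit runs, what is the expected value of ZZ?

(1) A full measurement returns |01> with probability 1/2 - sqrt(2)/4. Key observation: steps 1-4 multiply out to the identity, so the circuit reduces to the remaining gates.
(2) The probability of measuring |11> is 0.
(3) |00> carries amplitude -sqrt(sqrt(2) + 2)*exp(2*I*pi/3)/2 in the final state.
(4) The expectation value of ZZ is sqrt(2)/2.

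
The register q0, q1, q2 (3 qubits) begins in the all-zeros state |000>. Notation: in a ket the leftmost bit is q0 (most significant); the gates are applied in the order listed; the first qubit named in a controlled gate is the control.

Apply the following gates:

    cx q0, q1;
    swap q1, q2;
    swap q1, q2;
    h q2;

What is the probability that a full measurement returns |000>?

A full measurement returns |000> with probability 1/2. Key observation: the block from step 2 through step 3 cancels to the identity and can be dropped.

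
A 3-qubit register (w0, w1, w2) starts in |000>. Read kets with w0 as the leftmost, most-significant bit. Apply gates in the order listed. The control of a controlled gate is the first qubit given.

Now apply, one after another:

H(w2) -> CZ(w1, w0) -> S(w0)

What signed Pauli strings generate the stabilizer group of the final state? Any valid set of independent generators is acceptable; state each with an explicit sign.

The final state is stabilized by the group generated by +IIX, +ZII, +IZI; other independent generating sets are equally valid.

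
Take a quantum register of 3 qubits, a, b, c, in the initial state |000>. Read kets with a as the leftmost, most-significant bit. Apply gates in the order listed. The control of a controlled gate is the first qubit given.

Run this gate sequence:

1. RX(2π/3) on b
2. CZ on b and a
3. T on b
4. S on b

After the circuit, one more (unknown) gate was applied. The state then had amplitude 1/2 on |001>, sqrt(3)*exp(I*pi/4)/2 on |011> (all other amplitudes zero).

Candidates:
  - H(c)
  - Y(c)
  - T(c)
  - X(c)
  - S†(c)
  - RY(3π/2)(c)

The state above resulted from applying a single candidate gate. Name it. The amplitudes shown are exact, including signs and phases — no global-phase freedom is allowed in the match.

The applied gate was X(c).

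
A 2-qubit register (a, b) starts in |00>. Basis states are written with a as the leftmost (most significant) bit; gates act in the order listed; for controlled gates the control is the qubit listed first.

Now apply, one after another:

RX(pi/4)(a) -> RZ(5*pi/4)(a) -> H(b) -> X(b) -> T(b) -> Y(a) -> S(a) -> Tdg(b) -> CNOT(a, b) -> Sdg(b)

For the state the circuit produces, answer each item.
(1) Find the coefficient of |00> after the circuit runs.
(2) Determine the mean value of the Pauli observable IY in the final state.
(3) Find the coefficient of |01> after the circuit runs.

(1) The amplitude on |00> is -sqrt(4 - 2*sqrt(2))*exp(5*I*pi/8)/4.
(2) The expectation value of IY is -1.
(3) The amplitude on |01> is -sqrt(4 - 2*sqrt(2))*exp(I*pi/8)/4.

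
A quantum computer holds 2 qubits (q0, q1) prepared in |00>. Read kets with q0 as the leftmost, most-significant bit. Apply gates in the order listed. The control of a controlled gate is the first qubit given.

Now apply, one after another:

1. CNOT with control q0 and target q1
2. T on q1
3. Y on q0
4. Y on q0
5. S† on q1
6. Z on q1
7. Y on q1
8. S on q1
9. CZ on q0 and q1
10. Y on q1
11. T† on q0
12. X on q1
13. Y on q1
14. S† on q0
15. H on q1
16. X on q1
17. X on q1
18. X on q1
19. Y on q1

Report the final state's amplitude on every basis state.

After the circuit, the state carries amplitude -sqrt(2)*I/2 on |00>, sqrt(2)*I/2 on |01>, 0 on |10>, 0 on |11>. Key observation: steps 17-18 multiply out to the identity, so the circuit reduces to the remaining gates.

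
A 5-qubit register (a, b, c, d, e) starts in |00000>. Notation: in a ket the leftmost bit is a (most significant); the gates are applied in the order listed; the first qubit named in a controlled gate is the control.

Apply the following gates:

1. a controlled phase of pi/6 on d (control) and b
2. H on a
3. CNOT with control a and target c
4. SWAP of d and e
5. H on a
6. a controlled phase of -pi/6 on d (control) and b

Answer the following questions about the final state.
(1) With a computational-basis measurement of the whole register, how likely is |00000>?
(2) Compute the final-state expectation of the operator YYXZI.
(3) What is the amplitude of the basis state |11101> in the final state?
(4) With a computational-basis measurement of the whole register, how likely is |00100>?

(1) The probability of measuring |00000> is 1/4.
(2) In the final state, YYXZI has expectation 0.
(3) |11101> carries amplitude 0 in the final state.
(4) A full measurement returns |00100> with probability 1/4.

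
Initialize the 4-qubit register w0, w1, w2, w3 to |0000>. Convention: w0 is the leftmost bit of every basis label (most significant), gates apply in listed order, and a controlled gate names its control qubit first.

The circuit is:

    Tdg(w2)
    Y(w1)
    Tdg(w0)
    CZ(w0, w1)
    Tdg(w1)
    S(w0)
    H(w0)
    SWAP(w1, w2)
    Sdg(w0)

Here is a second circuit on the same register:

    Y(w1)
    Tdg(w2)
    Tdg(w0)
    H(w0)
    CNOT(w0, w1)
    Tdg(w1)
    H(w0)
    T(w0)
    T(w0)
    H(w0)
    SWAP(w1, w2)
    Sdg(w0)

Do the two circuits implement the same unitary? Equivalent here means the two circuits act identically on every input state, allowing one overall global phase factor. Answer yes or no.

No, they are not equivalent — no single phase factor reconciles the two unitaries.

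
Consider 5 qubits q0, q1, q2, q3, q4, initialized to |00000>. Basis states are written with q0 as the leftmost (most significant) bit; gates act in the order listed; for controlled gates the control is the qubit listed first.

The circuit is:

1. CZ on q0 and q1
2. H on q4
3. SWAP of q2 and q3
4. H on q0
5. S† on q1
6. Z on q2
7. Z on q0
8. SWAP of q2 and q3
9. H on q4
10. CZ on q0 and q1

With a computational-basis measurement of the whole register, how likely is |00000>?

The probability of measuring |00000> is 1/2.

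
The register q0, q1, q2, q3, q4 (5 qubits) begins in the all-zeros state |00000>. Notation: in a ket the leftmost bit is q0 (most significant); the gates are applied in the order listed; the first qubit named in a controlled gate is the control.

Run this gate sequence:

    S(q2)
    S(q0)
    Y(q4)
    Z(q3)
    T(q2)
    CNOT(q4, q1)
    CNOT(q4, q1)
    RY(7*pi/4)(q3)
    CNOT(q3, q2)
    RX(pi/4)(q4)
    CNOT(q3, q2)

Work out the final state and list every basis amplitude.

After the circuit, the state carries amplitude -sqrt(2)/4 on |00000>, I*(-2 - sqrt(2))/4 on |00001>, 1/2 - sqrt(2)/4 on |00010>, sqrt(2)*I/4 on |00011>, and 0 on every other basis state. Key observation: the block from step 6 through step 7 cancels to the identity and can be dropped.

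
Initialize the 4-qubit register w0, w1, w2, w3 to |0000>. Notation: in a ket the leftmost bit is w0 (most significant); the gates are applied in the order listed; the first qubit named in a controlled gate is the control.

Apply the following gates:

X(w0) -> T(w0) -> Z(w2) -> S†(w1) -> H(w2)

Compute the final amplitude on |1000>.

|1000> carries amplitude sqrt(2)*exp(I*pi/4)/2 in the final state.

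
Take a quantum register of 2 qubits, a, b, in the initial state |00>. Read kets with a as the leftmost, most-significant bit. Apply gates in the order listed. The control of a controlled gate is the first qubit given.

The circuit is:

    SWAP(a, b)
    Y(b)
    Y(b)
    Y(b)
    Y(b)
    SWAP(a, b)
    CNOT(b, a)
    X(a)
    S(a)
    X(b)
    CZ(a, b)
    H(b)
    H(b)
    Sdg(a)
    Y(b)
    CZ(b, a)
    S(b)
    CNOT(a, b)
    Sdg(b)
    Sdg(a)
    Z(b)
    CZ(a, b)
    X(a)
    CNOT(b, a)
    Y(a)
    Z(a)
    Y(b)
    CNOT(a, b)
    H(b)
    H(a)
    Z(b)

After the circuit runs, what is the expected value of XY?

The expectation value of XY is 0. Key observation: steps 1-6 multiply out to the identity, so the circuit reduces to the remaining gates.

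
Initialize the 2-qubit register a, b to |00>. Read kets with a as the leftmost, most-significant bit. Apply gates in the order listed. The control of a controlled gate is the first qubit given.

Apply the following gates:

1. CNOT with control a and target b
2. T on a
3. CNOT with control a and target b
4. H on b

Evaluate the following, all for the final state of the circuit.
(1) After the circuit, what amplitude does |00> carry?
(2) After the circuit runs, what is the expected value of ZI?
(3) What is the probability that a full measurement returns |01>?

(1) The final state's coefficient on |00> equals sqrt(2)/2.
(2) In the final state, ZI has expectation 1.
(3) Outcome |01> occurs with probability 1/2.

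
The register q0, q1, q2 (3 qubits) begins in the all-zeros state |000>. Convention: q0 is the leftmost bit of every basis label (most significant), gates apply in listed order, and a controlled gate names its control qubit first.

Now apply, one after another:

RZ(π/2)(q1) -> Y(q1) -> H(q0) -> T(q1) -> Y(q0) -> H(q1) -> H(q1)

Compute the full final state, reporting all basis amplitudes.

The final amplitudes are sqrt(2)/2 on |010>, -sqrt(2)/2 on |110>, and 0 on every other basis state. Key observation: gates 6-7 undo each other exactly, leaving only the rest of the circuit to track.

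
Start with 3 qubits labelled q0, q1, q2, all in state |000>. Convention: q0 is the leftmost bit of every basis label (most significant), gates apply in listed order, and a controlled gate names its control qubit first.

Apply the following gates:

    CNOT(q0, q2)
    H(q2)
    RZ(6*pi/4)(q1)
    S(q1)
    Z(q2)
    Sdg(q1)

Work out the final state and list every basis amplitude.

The resulting statevector has amplitude -sqrt(2)*exp(I*pi/4)/2 on |000>, sqrt(2)*exp(I*pi/4)/2 on |001>, and 0 on every other basis state.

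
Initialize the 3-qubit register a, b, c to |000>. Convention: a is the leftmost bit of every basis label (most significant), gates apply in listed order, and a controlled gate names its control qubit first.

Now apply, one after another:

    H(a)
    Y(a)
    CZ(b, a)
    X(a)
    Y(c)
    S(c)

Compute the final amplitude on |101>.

|101> carries amplitude sqrt(2)*I/2 in the final state.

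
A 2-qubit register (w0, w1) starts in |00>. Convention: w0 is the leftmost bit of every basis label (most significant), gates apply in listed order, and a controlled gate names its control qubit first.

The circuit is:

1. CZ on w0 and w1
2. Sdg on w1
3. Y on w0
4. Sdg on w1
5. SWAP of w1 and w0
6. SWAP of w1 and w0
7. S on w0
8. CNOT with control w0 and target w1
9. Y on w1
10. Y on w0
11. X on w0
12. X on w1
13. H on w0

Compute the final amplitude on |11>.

The amplitude on |11> is -sqrt(2)/2.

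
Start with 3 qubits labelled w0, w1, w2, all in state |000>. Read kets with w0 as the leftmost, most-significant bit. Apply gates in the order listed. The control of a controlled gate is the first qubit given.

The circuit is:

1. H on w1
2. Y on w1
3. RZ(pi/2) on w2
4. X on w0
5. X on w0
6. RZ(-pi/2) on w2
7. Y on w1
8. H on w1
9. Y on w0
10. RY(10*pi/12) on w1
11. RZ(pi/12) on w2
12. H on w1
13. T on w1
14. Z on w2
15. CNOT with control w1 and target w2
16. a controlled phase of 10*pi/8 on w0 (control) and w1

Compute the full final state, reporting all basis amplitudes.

The final amplitudes are sqrt(3)*exp(11*I*pi/24)/2 on |100>, exp(23*I*pi/24)/2 on |111>, and 0 on every other basis state. Key observation: steps 1-8 multiply out to the identity, so the circuit reduces to the remaining gates.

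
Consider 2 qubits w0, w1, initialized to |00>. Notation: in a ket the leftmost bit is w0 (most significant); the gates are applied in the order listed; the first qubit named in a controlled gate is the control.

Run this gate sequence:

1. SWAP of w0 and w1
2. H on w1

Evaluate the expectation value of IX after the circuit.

The expectation value of IX is 1.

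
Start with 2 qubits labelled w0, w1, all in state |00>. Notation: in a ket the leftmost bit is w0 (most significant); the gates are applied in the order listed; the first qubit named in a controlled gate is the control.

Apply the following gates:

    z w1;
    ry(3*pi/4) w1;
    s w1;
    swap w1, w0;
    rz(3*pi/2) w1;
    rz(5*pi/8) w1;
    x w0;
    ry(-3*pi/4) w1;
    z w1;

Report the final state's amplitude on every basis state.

The final amplitudes are -sqrt(2)*exp(7*I*pi/16)/4 on |00>, (-2 - sqrt(2))*exp(7*I*pi/16)/4 on |01>, (2 - sqrt(2))*exp(15*I*pi/16)/4 on |10>, sqrt(2)*exp(15*I*pi/16)/4 on |11>.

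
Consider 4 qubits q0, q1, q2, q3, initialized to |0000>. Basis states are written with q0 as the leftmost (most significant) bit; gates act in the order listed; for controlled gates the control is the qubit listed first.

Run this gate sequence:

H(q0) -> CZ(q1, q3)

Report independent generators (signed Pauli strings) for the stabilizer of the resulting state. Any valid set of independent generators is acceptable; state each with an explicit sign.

One valid set of independent stabilizer generators is +XIII, +IZII, +IIZI, +IIIZ (any independent generating set of the same group is equally correct).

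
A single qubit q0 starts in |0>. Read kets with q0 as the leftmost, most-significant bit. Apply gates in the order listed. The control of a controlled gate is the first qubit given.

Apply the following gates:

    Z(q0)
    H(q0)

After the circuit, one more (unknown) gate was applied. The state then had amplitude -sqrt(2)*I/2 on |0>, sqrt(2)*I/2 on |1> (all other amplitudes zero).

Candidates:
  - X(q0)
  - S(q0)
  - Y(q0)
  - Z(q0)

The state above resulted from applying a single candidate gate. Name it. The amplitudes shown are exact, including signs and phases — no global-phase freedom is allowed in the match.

The applied gate was Y(q0).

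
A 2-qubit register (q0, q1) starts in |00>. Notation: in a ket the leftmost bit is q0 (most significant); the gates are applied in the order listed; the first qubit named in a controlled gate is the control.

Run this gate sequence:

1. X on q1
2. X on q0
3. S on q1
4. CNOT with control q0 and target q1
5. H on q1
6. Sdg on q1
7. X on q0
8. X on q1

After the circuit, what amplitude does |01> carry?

The final state's coefficient on |01> equals sqrt(2)*I/2.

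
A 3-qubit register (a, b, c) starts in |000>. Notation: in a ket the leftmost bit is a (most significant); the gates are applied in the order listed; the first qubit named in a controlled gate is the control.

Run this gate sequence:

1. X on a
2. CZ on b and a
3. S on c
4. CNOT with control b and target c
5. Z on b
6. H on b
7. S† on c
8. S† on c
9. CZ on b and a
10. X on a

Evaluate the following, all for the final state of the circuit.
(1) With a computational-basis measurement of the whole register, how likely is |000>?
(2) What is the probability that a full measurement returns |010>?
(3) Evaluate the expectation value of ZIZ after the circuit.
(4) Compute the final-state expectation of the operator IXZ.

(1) A full measurement returns |000> with probability 1/2.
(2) The probability of measuring |010> is 1/2.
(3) The expectation value of ZIZ is 1.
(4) The expectation value of IXZ is -1.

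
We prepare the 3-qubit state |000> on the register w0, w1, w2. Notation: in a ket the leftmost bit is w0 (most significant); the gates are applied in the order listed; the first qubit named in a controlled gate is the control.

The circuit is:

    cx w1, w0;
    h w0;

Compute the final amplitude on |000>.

|000> carries amplitude sqrt(2)/2 in the final state.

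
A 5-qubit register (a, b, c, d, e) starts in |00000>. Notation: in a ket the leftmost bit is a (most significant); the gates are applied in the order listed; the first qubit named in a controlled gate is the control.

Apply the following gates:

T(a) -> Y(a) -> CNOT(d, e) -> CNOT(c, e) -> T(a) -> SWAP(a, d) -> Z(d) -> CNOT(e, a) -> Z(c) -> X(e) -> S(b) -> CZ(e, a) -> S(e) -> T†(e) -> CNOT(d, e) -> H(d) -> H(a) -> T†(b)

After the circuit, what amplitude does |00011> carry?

The amplitude on |00011> is 0.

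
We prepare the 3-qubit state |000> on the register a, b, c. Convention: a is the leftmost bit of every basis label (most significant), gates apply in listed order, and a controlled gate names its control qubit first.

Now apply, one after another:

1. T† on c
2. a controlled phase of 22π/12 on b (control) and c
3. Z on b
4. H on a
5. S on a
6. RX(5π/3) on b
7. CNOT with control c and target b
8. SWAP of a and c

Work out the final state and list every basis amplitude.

The resulting statevector has amplitude -sqrt(6)/4 on |000>, -sqrt(6)*I/4 on |001>, -sqrt(2)*I/4 on |010>, sqrt(2)/4 on |011>, 0 on |100>, 0 on |101>, 0 on |110>, 0 on |111>.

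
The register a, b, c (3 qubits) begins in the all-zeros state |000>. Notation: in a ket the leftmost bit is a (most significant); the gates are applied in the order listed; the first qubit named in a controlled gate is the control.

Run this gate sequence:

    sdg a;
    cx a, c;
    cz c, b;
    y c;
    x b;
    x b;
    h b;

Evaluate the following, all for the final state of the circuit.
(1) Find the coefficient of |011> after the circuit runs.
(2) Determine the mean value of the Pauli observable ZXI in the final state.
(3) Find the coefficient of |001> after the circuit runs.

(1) The final state's coefficient on |011> equals sqrt(2)*I/2. Key observation: the block from step 5 through step 6 cancels to the identity and can be dropped.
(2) In the final state, ZXI has expectation 1.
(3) The final state's coefficient on |001> equals sqrt(2)*I/2.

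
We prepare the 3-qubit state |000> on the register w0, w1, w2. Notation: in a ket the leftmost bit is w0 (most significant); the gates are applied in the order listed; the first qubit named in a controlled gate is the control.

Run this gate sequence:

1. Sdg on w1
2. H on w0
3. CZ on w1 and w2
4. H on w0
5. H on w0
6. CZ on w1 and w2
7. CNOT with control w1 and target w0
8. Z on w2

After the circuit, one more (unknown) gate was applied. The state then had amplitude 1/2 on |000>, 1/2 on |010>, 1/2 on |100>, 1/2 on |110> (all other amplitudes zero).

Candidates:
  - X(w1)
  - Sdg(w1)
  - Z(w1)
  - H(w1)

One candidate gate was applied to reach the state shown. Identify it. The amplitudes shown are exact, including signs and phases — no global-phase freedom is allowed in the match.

It was H(w1) that produced the state shown. Key observation: steps 3-6 multiply out to the identity, so the circuit reduces to the remaining gates.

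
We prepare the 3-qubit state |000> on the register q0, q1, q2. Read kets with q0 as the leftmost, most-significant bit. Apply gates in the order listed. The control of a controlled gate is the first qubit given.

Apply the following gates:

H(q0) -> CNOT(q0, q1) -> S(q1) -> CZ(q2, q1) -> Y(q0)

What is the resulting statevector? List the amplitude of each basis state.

The resulting statevector has amplitude sqrt(2)/2 on |010>, sqrt(2)*I/2 on |100>, and 0 on every other basis state.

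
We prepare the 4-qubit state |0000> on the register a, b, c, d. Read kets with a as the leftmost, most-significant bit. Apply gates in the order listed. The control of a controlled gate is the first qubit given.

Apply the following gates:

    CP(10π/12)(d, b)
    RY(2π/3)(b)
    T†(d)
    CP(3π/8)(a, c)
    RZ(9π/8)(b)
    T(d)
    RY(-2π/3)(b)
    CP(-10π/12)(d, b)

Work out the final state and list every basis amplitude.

After the circuit, the state carries amplitude (-1 + 3*exp(I*pi/8))*exp(7*I*pi/16)/4 on |0000>, sqrt(3)*(1 + exp(I*pi/8))*exp(7*I*pi/16)/4 on |0100>, and 0 on every other basis state.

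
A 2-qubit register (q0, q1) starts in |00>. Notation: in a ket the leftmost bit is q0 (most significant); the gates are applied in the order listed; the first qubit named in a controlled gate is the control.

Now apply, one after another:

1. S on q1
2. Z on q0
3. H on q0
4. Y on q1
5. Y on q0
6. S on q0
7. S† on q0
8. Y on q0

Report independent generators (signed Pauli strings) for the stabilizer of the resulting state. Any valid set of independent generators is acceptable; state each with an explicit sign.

The stabilizer group can be generated by +XI, -IZ, among other valid generating sets. Key observation: the block from step 5 through step 8 cancels to the identity and can be dropped.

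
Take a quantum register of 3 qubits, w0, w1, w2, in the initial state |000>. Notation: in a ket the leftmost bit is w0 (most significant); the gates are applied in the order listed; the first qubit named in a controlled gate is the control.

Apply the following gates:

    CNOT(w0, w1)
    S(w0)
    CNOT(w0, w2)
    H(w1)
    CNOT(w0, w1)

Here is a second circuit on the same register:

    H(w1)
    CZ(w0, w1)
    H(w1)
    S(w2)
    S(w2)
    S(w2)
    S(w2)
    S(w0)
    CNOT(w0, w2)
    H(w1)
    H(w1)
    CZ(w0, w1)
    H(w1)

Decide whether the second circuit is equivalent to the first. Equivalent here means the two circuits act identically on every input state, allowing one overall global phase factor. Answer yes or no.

Yes, they are equivalent — the unitaries differ by at most a global phase.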